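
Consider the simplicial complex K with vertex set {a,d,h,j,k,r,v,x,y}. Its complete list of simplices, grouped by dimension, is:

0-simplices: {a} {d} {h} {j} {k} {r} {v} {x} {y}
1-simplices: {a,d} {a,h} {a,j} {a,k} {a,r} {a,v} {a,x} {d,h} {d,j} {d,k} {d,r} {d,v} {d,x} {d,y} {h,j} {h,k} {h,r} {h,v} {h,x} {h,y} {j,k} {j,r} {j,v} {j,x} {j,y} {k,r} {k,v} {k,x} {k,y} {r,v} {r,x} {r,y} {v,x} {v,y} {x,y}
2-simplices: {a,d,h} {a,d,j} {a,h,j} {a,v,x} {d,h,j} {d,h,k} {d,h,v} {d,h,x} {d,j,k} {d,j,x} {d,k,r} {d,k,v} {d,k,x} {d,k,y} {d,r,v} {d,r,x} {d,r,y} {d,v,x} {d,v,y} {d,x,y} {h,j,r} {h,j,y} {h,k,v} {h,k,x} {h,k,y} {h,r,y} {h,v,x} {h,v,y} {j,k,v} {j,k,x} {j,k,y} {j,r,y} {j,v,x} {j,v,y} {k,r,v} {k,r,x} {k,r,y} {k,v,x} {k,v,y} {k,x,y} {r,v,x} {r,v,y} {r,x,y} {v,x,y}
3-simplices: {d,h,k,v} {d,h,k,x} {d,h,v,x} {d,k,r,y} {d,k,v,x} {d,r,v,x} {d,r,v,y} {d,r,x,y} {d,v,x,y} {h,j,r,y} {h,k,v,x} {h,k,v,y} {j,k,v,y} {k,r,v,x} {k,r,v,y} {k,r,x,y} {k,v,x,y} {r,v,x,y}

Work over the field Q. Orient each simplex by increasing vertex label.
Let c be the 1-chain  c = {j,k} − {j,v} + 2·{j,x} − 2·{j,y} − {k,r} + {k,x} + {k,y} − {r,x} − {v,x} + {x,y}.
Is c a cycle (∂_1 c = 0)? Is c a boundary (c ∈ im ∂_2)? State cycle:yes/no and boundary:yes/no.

n_0=9 n_1=35 n_2=44 n_3=18  [Q]
∂1: piv[ad,ah,aj,ak,ar,av,ax,dy] rk=8  ker:dh,dj,dk,dr,dv,dx,hj,hk,hr,hv,hx,hy,jk,jr,jv,jx,jy,kr,kv,kx,ky,rv,rx,ry,vx,vy,xy
∂2: piv[adh,adj,ahj,avx,dhk,dhv,dhx,djk,djx,dkr,dkv,dkx,dky,drv,drx,dry,dvx,dvy,dxy,hjr,hjy,hky,hry,jkv] rk=24  ker:dhj,hkv,hkx,hvx,hvy,jkx,jky,jry,jvx,jvy,krv,krx,kry,kvx,kvy,kxy,rvx,rvy,rxy,vxy
∂3: piv[dhkv,dhkx,dhvx,dkry,dkvx,drvx,drvy,drxy,dvxy,hjry,hkvy,jkvy,krvx,krvy,krxy] rk=15  ker:hkvx,kvxy,rvxy
∂1c = 0
c vs im∂2: reduces to 0 ⇒ boundary

cycle:yes boundary:yes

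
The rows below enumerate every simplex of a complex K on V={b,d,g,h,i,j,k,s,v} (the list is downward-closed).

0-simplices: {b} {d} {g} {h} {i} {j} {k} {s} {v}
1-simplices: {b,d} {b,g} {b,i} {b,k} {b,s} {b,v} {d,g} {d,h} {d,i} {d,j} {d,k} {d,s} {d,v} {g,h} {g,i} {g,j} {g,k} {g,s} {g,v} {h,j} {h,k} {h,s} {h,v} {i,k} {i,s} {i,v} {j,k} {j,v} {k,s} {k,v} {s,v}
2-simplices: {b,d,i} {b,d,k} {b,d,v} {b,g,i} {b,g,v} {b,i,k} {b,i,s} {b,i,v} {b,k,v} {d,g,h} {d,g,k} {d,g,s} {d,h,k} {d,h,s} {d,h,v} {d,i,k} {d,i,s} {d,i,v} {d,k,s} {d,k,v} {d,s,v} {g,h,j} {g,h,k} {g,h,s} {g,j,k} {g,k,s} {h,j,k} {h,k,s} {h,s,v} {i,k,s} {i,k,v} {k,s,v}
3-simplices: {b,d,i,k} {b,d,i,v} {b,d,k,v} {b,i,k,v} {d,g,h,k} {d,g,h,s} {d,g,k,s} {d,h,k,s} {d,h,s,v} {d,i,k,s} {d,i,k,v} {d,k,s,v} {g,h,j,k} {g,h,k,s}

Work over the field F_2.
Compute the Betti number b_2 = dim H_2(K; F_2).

n_0=9 n_1=31 n_2=32 n_3=14  [Z2]
∂1: piv[bd,bg,bi,bk,bs,bv,dh,dj] rk=8  ker:dg,di,dk,ds,dv,gh,gi,gj,gk,gs,gv,hj,hk,hs,hv,ik,is,iv,jk,jv,ks,kv,sv
∂2: piv[bdi,bdk,bdv,bgi,bgv,bik,bis,biv,bkv,dgh,dgk,dgs,dhk,dhs,dhv,dis,dks,dsv,ghj,gjk] rk=20  ker:dik,div,dkv,ghk,ghs,gks,hjk,hks,hsv,iks,ikv,ksv
∂3: piv[bdik,bdiv,bdkv,bikv,dghk,dghs,dgks,dhks,dhsv,diks,dksv,ghjk] rk=12  ker:dikv,ghks
b_2=(32−20)−12=0

b_2=0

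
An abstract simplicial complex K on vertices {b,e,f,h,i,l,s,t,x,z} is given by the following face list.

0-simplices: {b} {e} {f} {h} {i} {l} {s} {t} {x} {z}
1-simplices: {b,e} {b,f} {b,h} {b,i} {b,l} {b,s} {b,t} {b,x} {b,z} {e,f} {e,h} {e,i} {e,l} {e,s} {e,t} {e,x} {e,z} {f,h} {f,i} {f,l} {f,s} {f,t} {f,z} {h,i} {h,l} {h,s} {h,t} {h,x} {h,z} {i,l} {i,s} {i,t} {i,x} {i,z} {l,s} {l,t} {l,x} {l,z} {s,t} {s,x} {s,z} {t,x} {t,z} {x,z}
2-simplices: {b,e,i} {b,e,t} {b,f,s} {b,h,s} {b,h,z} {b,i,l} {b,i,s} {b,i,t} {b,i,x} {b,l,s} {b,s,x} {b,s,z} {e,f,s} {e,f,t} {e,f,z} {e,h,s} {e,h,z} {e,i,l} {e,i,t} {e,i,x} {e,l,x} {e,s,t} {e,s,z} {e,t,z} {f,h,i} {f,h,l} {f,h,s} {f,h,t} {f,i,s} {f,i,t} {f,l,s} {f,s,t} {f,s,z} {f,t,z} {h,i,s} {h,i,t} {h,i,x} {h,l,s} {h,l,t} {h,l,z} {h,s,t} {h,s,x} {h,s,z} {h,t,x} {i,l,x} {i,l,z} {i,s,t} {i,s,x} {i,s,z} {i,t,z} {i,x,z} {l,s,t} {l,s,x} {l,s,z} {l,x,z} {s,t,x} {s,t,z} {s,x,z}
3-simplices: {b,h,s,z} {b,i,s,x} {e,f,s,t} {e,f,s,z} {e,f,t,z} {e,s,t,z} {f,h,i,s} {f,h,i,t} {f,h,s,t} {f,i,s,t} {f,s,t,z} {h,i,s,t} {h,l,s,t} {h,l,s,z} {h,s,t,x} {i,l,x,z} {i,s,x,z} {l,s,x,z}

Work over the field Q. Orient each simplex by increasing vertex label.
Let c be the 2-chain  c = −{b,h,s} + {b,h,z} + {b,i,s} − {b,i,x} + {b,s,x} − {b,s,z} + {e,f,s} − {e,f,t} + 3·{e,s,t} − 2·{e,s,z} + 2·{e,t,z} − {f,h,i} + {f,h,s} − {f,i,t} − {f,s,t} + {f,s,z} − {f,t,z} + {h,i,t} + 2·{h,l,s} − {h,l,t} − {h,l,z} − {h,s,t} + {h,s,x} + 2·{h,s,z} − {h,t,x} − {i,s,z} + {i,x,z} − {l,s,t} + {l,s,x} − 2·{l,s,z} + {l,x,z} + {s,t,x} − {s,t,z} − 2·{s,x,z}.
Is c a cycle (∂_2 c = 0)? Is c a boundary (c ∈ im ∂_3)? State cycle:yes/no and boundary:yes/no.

cycle:yes boundary:yes

n_0=10 n_1=44 n_2=58 n_3=18  [Q]
∂1: piv[be,bf,bh,bi,bl,bs,bt,bx,bz] rk=9  ker:ef,eh,ei,el,es,et,ex,ez,fh,fi,fl,fs,ft,fz,hi,hl,hs,ht,hx,hz,il,is,it,ix,iz,ls,lt,lx,lz,st,sx,sz,tx,tz,xz
∂2: piv[bei,bet,bfs,bhs,bhz,bil,bis,bit,bix,bls,bsx,bsz,efs,eft,efz,ehs,ehz,eil,eix,elx,est,etz,fhi,fhl,fhs,fht,fis,fit,fls,hix,hlt,hlz,htx,ilz,ixz] rk=35  ker:eit,esz,fst,fsz,ftz,his,hit,hls,hst,hsx,hsz,ilx,ist,isx,isz,itz,lst,lsx,lsz,lxz,stx,stz,sxz
∂3: piv[bhsz,bisx,efst,efsz,eftz,estz,fhis,fhit,fhst,fist,hlst,hlsz,hstx,ilxz,isxz,lsxz] rk=16  ker:fstz,hist
∂2c = 0
c vs im∂3: reduces to 0 ⇒ boundary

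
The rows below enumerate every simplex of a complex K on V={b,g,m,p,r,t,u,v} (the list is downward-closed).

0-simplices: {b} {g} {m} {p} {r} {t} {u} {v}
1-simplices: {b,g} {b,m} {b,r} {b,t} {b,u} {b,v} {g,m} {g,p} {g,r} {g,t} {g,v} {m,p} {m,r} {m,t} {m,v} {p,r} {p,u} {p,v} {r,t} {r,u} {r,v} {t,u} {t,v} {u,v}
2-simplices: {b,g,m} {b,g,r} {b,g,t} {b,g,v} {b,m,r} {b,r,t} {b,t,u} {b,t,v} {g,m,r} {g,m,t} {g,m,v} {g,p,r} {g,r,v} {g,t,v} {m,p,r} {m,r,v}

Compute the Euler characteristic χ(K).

χ(K)=0

n_0=8 n_1=24 n_2=16
χ=+8−24+16=0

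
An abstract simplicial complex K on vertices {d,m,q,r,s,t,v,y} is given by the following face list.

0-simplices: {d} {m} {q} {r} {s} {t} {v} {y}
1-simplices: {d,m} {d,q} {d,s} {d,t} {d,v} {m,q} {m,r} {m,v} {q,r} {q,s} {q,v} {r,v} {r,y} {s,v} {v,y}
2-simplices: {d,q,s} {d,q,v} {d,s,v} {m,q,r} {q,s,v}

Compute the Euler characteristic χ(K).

n_0=8 n_1=15 n_2=5
χ=+8−15+5=-2

χ(K)=-2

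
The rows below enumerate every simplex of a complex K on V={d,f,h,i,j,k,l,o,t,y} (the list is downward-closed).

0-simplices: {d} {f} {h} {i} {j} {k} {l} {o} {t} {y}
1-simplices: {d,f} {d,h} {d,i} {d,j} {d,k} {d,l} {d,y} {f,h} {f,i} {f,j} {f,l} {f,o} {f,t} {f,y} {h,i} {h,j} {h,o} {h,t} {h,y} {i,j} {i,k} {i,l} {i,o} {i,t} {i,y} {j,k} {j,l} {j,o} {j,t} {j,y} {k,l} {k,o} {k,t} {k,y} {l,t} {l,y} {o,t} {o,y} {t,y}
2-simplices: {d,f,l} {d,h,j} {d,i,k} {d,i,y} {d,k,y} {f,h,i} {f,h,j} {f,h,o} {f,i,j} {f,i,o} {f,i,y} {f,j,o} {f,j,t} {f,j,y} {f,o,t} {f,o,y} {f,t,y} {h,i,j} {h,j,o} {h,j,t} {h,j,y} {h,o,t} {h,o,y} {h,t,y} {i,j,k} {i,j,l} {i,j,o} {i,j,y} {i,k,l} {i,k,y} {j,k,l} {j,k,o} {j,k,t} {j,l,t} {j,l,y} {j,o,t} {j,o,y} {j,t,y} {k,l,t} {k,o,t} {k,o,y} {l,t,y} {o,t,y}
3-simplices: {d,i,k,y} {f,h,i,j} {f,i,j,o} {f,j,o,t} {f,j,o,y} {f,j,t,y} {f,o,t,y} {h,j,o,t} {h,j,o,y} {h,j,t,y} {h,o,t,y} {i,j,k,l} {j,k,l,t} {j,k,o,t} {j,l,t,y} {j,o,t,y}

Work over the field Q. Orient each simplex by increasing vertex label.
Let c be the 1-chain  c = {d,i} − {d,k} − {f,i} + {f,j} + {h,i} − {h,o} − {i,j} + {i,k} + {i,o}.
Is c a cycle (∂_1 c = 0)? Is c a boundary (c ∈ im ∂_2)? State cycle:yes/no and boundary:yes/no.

n_0=10 n_1=39 n_2=43 n_3=16  [Q]
∂1: piv[df,dh,di,dj,dk,dl,dy,fo,ft] rk=9  ker:fh,fi,fj,fl,fy,hi,hj,ho,ht,hy,ij,ik,il,io,it,iy,jk,jl,jo,jt,jy,kl,ko,kt,ky,lt,ly,ot,oy,ty
∂2: piv[dfl,dhj,dik,diy,dky,fhi,fhj,fho,fij,fio,fiy,fjo,fjt,fjy,fot,foy,fty,hjt,hjy,ijk,ijl,ikl,jko,jkt,jlt,jly] rk=26  ker:hij,hjo,hot,hoy,hty,ijo,ijy,iky,jkl,jot,joy,jty,klt,kot,koy,lty,oty
∂3: piv[diky,fhij,fijo,fjot,fjoy,fjty,foty,hjot,hjoy,hjty,ijkl,jklt,jkot,jlty] rk=14  ker:hoty,joty
∂1c = 0
c vs im∂2: reduces to 0 ⇒ boundary

cycle:yes boundary:yes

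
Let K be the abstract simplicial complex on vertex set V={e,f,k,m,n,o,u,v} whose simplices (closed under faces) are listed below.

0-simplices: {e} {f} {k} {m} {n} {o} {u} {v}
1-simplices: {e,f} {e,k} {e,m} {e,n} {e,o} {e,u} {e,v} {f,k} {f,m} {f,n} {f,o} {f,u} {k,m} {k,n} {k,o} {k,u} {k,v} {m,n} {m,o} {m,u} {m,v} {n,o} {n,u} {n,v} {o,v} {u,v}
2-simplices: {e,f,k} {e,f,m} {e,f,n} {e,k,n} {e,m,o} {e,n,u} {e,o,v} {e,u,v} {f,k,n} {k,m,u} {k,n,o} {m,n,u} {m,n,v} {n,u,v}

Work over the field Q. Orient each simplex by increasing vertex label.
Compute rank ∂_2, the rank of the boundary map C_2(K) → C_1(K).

rank∂_2=13

n_0=8 n_1=26 n_2=14  [Q]
∂1: piv[ef,ek,em,en,eo,eu,ev] rk=7  ker:fk,fm,fn,fo,fu,km,kn,ko,ku,kv,mn,mo,mu,mv,no,nu,nv,ov,uv
∂2: piv[efk,efm,efn,ekn,emo,enu,eov,euv,kmu,kno,mnu,mnv,nuv] rk=13  ker:fkn
rk∂_2=13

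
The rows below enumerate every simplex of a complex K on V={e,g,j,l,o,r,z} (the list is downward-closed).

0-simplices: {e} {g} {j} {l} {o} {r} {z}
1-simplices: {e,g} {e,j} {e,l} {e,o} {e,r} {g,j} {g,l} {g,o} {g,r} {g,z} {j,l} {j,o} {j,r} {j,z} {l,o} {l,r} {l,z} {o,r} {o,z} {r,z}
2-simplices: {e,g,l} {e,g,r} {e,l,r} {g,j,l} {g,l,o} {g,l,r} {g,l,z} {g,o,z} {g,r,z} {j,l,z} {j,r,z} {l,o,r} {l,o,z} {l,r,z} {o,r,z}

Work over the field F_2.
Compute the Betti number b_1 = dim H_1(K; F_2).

b_1=3

n_0=7 n_1=20 n_2=15  [Z2]
∂1: piv[eg,ej,el,eo,er,gz] rk=6  ker:gj,gl,go,gr,jl,jo,jr,jz,lo,lr,lz,or,oz,rz
∂2: piv[egl,egr,elr,gjl,glo,glz,goz,grz,jlz,jrz,lor] rk=11  ker:glr,loz,lrz,orz
b_1=(20−6)−11=3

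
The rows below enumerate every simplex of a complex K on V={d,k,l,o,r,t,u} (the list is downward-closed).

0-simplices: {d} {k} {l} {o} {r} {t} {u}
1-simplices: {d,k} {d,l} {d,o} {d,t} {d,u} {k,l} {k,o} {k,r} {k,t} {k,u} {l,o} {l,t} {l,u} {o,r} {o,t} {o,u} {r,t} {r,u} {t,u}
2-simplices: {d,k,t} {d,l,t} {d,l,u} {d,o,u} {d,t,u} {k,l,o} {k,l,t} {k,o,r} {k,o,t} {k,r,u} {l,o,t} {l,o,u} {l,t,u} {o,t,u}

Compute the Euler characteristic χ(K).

χ(K)=2

n_0=7 n_1=19 n_2=14
χ=+7−19+14=2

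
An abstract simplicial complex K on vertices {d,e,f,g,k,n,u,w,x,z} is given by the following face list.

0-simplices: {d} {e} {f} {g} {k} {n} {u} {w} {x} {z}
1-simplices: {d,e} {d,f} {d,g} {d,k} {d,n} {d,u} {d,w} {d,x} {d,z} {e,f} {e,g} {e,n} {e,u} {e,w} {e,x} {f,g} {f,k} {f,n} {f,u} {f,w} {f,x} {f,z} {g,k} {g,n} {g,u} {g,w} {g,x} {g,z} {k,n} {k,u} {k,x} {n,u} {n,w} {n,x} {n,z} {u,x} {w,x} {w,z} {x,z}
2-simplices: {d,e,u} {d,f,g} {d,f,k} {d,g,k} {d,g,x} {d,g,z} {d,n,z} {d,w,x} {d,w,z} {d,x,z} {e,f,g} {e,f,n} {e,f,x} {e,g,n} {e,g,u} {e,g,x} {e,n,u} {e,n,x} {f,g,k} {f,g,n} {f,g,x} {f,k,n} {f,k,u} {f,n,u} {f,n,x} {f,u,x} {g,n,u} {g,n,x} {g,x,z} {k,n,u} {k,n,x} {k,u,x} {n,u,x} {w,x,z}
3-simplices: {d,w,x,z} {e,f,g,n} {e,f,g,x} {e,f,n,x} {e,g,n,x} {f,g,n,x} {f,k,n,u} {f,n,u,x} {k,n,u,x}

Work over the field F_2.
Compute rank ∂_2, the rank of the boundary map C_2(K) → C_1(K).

rank∂_2=23

n_0=10 n_1=39 n_2=34 n_3=9  [Z2]
∂1: piv[de,df,dg,dk,dn,du,dw,dx,dz] rk=9  ker:ef,eg,en,eu,ew,ex,fg,fk,fn,fu,fw,fx,fz,gk,gn,gu,gw,gx,gz,kn,ku,kx,nu,nw,nx,nz,ux,wx,wz,xz
∂2: piv[deu,dfg,dfk,dgk,dgx,dgz,dnz,dwx,dwz,dxz,efg,efn,efx,egn,egu,egx,enu,enx,fkn,fku,fnu,fux,knx] rk=23  ker:fgk,fgn,fgx,fnx,gnu,gnx,gxz,knu,kux,nux,wxz
∂3: piv[dwxz,efgn,efgx,efnx,egnx,fknu,fnux,knux] rk=8  ker:fgnx
rk∂_2=23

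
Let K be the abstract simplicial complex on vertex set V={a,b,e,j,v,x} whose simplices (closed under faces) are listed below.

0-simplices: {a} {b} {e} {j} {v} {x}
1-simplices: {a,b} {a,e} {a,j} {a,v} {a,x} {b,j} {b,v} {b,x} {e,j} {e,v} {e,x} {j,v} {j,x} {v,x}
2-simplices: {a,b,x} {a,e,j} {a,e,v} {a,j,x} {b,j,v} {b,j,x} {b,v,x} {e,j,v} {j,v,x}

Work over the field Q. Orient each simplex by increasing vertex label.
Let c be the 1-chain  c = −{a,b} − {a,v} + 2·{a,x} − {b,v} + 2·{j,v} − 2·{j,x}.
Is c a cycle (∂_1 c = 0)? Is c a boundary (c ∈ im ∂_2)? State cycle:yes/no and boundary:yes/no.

cycle:yes boundary:yes

n_0=6 n_1=14 n_2=9  [Q]
∂1: piv[ab,ae,aj,av,ax] rk=5  ker:bj,bv,bx,ej,ev,ex,jv,jx,vx
∂2: piv[abx,aej,aev,ajx,bjv,bjx,bvx,ejv] rk=8  ker:jvx
∂1c = 0
c vs im∂2: reduces to 0 ⇒ boundary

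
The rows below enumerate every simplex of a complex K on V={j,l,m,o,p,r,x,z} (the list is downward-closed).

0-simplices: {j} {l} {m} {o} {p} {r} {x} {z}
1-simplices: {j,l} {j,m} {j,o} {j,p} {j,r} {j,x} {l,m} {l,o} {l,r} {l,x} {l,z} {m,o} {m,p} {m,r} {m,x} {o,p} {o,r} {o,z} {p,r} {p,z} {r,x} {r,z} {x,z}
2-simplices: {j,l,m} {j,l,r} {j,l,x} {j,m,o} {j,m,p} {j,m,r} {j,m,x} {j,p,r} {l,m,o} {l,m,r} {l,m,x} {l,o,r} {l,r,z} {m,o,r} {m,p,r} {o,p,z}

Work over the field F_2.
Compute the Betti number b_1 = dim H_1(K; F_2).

b_1=4

n_0=8 n_1=23 n_2=16  [Z2]
∂1: piv[jl,jm,jo,jp,jr,jx,lz] rk=7  ker:lm,lo,lr,lx,mo,mp,mr,mx,op,or,oz,pr,pz,rx,rz,xz
∂2: piv[jlm,jlr,jlx,jmo,jmp,jmr,jmx,jpr,lmo,lor,lrz,opz] rk=12  ker:lmr,lmx,mor,mpr
b_1=(23−7)−12=4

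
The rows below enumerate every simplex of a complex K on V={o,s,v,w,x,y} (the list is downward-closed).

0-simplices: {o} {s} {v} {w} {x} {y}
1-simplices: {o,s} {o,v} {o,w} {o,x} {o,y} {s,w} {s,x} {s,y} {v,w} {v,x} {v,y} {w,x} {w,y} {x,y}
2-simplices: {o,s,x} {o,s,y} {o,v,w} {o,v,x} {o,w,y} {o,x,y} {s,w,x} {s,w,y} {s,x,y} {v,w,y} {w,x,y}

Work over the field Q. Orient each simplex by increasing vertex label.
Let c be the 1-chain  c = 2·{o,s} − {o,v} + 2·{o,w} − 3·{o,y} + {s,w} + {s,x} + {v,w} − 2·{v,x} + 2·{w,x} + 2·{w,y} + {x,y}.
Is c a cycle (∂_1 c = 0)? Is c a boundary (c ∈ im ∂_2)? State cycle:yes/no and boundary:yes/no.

cycle:yes boundary:yes

n_0=6 n_1=14 n_2=11  [Q]
∂1: piv[os,ov,ow,ox,oy] rk=5  ker:sw,sx,sy,vw,vx,vy,wx,wy,xy
∂2: piv[osx,osy,ovw,ovx,owy,oxy,swx,swy,vwy] rk=9  ker:sxy,wxy
∂1c = 0
c vs im∂2: reduces to 0 ⇒ boundary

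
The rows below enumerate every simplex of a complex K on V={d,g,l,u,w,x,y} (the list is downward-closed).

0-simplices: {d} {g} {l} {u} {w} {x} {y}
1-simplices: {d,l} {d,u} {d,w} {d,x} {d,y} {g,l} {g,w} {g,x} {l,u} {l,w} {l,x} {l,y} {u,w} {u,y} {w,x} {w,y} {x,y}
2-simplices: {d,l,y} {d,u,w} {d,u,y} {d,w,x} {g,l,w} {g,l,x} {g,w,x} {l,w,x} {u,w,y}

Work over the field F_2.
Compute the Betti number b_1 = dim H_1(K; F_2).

n_0=7 n_1=17 n_2=9  [Z2]
∂1: piv[dl,du,dw,dx,dy,gl] rk=6  ker:gw,gx,lu,lw,lx,ly,uw,uy,wx,wy,xy
∂2: piv[dly,duw,duy,dwx,glw,glx,gwx,uwy] rk=8  ker:lwx
b_1=(17−6)−8=3

b_1=3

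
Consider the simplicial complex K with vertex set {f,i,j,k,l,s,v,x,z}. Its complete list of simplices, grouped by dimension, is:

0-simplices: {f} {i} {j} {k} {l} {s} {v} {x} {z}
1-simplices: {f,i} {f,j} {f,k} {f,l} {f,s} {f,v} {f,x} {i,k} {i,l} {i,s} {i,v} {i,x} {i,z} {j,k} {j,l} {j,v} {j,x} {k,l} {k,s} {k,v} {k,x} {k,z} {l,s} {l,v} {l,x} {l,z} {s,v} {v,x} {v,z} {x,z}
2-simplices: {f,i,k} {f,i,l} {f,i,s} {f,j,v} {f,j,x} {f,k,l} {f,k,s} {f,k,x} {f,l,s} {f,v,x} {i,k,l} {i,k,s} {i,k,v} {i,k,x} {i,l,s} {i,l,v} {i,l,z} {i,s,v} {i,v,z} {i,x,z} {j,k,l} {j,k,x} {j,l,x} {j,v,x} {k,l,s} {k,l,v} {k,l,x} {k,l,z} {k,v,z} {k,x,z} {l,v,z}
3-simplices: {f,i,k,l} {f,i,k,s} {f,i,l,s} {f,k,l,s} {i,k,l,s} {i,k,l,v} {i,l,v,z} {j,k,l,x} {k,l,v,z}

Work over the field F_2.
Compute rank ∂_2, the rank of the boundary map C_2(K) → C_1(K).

n_0=9 n_1=30 n_2=31 n_3=9  [Z2]
∂1: piv[fi,fj,fk,fl,fs,fv,fx,iz] rk=8  ker:ik,il,is,iv,ix,jk,jl,jv,jx,kl,ks,kv,kx,kz,ls,lv,lx,lz,sv,vx,vz,xz
∂2: piv[fik,fil,fis,fjv,fjx,fkl,fks,fkx,fls,fvx,ikv,ikx,ilv,ilz,isv,ivz,ixz,jkl,jkx,jlx,klz] rk=21  ker:ikl,iks,ils,jvx,kls,klv,klx,kvz,kxz,lvz
∂3: piv[fikl,fiks,fils,fkls,iklv,ilvz,jklx,klvz] rk=8  ker:ikls
rk∂_2=21

rank∂_2=21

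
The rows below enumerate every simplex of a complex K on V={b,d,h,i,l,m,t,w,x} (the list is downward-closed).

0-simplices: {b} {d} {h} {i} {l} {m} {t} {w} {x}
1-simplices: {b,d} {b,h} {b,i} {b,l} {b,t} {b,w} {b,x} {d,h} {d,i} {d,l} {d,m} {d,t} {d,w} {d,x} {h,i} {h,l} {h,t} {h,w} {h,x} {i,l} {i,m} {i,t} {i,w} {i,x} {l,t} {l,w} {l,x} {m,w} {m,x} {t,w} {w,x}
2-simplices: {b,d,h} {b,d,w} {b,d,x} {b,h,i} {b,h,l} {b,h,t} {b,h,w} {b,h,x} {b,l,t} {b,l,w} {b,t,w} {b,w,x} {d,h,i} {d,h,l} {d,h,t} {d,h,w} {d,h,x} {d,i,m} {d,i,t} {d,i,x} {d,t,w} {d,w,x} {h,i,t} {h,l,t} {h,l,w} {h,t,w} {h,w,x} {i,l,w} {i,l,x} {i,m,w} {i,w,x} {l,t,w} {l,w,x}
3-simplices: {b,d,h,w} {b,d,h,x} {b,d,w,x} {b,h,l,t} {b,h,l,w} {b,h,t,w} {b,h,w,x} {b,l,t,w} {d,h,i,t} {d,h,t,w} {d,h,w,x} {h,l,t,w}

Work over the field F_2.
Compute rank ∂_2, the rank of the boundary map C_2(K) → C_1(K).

rank∂_2=22

n_0=9 n_1=31 n_2=33 n_3=12  [Z2]
∂1: piv[bd,bh,bi,bl,bt,bw,bx,dm] rk=8  ker:dh,di,dl,dt,dw,dx,hi,hl,ht,hw,hx,il,im,it,iw,ix,lt,lw,lx,mw,mx,tw,wx
∂2: piv[bdh,bdw,bdx,bhi,bhl,bht,bhw,bhx,blt,blw,btw,bwx,dhi,dhl,dht,dim,dit,dix,ilw,ilx,imw,iwx] rk=22  ker:dhw,dhx,dtw,dwx,hit,hlt,hlw,htw,hwx,ltw,lwx
∂3: piv[bdhw,bdhx,bdwx,bhlt,bhlw,bhtw,bhwx,bltw,dhit,dhtw] rk=10  ker:dhwx,hltw
rk∂_2=22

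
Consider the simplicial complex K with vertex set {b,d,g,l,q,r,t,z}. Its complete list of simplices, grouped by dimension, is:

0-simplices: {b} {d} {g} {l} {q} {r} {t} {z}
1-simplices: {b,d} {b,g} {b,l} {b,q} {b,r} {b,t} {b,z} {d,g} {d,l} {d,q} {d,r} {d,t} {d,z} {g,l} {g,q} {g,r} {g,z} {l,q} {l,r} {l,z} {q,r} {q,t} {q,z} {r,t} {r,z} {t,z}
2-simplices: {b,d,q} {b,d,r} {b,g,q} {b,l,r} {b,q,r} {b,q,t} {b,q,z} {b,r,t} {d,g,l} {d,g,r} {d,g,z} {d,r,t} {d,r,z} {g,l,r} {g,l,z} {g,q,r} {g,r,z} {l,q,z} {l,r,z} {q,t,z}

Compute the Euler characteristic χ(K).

n_0=8 n_1=26 n_2=20
χ=+8−26+20=2

χ(K)=2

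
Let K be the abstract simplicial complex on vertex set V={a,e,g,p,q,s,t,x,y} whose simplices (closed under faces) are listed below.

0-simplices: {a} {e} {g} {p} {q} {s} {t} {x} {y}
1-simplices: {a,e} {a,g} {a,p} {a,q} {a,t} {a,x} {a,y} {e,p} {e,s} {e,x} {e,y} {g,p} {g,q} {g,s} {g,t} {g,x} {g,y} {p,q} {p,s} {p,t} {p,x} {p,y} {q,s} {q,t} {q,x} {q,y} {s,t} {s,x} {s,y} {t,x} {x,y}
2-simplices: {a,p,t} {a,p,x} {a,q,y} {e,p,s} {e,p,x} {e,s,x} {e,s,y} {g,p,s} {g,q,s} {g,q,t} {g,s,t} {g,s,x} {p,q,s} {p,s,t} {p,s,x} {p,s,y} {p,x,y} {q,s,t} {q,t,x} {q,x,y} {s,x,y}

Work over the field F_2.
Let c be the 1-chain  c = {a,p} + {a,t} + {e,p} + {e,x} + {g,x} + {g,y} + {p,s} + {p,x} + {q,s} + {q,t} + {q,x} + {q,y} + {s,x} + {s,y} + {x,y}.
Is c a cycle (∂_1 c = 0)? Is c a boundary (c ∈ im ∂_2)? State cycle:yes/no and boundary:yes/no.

cycle:yes boundary:no

n_0=9 n_1=31 n_2=21  [Z2]
∂1: piv[ae,ag,ap,aq,at,ax,ay,es] rk=8  ker:ep,ex,ey,gp,gq,gs,gt,gx,gy,pq,ps,pt,px,py,qs,qt,qx,qy,st,sx,sy,tx,xy
∂2: piv[apt,apx,aqy,eps,epx,esx,esy,gps,gqs,gqt,gst,gsx,pqs,pst,psy,pxy,qtx,qxy] rk=18  ker:psx,qst,sxy
∂1c = 0
c vs im∂2: residual ≠ 0 ⇒ not boundary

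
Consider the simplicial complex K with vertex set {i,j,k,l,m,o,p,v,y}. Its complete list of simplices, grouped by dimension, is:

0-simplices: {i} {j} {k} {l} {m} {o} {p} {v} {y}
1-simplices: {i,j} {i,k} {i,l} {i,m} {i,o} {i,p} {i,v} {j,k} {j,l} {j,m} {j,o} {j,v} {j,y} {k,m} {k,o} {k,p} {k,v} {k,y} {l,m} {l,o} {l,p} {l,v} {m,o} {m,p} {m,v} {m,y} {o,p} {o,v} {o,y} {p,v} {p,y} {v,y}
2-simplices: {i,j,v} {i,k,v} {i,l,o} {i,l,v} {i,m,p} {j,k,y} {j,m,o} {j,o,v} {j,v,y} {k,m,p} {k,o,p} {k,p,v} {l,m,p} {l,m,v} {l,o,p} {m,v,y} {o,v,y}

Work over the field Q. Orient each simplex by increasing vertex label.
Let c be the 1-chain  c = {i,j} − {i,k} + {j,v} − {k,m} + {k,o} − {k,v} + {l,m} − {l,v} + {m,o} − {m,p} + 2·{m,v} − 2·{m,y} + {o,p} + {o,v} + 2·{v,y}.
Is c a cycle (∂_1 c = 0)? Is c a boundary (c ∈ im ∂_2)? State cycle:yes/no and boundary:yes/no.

cycle:yes boundary:no

n_0=9 n_1=32 n_2=17  [Q]
∂1: piv[ij,ik,il,im,io,ip,iv,jy] rk=8  ker:jk,jl,jm,jo,jv,km,ko,kp,kv,ky,lm,lo,lp,lv,mo,mp,mv,my,op,ov,oy,pv,py,vy
∂2: piv[ijv,ikv,ilo,ilv,imp,jky,jmo,jov,jvy,kmp,kop,kpv,lmp,lmv,lop,mvy,ovy] rk=17
∂1c = 0
c vs im∂2: residual ≠ 0 ⇒ not boundary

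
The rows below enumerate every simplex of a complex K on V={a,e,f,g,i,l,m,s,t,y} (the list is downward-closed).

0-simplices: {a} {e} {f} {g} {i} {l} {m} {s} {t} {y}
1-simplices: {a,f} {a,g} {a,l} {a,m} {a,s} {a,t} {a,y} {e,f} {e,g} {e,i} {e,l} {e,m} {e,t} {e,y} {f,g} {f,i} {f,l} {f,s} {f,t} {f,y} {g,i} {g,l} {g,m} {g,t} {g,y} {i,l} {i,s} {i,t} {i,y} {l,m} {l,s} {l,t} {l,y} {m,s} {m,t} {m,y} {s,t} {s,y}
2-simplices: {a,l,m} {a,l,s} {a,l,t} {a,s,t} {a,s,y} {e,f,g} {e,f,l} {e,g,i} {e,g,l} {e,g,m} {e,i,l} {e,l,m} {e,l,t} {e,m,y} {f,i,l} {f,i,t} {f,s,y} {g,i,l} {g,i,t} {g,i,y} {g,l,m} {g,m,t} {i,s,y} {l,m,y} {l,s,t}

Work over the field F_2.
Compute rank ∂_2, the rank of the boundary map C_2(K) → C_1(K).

rank∂_2=22

n_0=10 n_1=38 n_2=25  [Z2]
∂1: piv[af,ag,al,am,as,at,ay,ef,ei] rk=9  ker:eg,el,em,et,ey,fg,fi,fl,fs,ft,fy,gi,gl,gm,gt,gy,il,is,it,iy,lm,ls,lt,ly,ms,mt,my,st,sy
∂2: piv[alm,als,alt,ast,asy,efg,efl,egi,egl,egm,eil,elm,elt,emy,fil,fit,fsy,git,giy,gmt,isy,lmy] rk=22  ker:gil,glm,lst
rk∂_2=22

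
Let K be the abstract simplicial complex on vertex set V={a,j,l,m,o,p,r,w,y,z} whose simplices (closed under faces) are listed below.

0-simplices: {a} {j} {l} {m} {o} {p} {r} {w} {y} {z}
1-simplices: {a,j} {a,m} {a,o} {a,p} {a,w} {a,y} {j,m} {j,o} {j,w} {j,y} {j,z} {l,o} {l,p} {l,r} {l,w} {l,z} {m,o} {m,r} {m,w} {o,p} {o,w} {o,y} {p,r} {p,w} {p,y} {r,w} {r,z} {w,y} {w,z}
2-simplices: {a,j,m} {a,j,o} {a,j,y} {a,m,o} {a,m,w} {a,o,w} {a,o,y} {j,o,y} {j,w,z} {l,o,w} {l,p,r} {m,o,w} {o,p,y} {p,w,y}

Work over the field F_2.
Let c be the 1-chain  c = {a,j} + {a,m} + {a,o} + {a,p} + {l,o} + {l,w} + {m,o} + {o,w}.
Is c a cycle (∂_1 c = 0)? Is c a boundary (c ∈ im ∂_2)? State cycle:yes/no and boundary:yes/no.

n_0=10 n_1=29 n_2=14  [Z2]
∂1: piv[aj,am,ao,ap,aw,ay,jz,lo,lr] rk=9  ker:jm,jo,jw,jy,lp,lw,lz,mo,mr,mw,op,ow,oy,pr,pw,py,rw,rz,wy,wz
∂2: piv[ajm,ajo,ajy,amo,amw,aow,aoy,jwz,low,lpr,opy,pwy] rk=12  ker:joy,mow
∂1c = {j} + {p}

cycle:no boundary:no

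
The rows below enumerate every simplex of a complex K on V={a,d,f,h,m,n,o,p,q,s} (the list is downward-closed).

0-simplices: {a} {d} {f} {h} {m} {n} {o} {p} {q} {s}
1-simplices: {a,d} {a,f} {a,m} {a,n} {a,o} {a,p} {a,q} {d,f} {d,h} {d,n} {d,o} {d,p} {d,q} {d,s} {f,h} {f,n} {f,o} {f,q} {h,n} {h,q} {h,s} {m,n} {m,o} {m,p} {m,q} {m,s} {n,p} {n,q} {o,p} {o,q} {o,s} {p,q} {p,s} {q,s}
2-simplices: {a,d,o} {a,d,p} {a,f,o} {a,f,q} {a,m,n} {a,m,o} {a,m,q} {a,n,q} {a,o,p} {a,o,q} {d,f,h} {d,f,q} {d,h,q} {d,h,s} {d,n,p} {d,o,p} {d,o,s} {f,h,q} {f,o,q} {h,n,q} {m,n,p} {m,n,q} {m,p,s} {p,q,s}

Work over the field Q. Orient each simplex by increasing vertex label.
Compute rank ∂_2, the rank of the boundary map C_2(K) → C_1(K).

rank∂_2=20

n_0=10 n_1=34 n_2=24  [Q]
∂1: piv[ad,af,am,an,ao,ap,aq,dh,ds] rk=9  ker:df,dn,do,dp,dq,fh,fn,fo,fq,hn,hq,hs,mn,mo,mp,mq,ms,np,nq,op,oq,os,pq,ps,qs
∂2: piv[ado,adp,afo,afq,amn,amo,amq,anq,aop,aoq,dfh,dfq,dhq,dhs,dnp,dos,hnq,mnp,mps,pqs] rk=20  ker:dop,fhq,foq,mnq
rk∂_2=20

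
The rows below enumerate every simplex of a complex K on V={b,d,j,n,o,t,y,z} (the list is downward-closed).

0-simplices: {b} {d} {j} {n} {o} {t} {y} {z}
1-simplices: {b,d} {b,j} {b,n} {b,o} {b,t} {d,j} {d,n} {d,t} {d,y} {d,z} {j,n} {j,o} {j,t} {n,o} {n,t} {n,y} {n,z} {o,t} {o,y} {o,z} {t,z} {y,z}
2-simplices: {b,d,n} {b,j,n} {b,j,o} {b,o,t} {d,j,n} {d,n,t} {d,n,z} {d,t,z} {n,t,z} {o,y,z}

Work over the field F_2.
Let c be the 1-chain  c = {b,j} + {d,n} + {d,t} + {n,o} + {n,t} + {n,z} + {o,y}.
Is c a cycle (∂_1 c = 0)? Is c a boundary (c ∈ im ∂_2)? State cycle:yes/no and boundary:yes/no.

cycle:no boundary:no

n_0=8 n_1=22 n_2=10  [Z2]
∂1: piv[bd,bj,bn,bo,bt,dy,dz] rk=7  ker:dj,dn,dt,jn,jo,jt,no,nt,ny,nz,ot,oy,oz,tz,yz
∂2: piv[bdn,bjn,bjo,bot,djn,dnt,dnz,dtz,oyz] rk=9  ker:ntz
∂1c = {b} + {j} + {y} + {z}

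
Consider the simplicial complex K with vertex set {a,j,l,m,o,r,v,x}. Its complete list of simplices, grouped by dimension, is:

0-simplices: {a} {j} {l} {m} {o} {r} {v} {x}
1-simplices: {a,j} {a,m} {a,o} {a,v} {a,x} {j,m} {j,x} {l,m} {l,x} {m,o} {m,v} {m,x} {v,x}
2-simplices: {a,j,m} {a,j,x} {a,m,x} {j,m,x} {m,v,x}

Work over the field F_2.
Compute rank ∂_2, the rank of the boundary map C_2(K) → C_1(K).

n_0=8 n_1=13 n_2=5  [Z2]
∂1: piv[aj,am,ao,av,ax,lm] rk=6  ker:jm,jx,lx,mo,mv,mx,vx
∂2: piv[ajm,ajx,amx,mvx] rk=4  ker:jmx
rk∂_2=4

rank∂_2=4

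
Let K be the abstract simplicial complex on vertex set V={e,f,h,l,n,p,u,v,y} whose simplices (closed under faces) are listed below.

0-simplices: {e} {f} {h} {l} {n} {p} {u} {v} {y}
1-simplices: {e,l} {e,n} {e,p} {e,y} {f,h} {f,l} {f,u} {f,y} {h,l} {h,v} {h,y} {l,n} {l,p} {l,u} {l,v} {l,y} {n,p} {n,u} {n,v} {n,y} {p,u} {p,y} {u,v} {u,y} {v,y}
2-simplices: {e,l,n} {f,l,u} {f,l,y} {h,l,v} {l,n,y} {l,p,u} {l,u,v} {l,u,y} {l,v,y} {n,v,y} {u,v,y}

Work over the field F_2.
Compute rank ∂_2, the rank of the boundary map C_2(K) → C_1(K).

rank∂_2=10

n_0=9 n_1=25 n_2=11  [Z2]
∂1: piv[el,en,ep,ey,fh,fl,fu,hv] rk=8  ker:fy,hl,hy,ln,lp,lu,lv,ly,np,nu,nv,ny,pu,py,uv,uy,vy
∂2: piv[eln,flu,fly,hlv,lny,lpu,luv,luy,lvy,nvy] rk=10  ker:uvy
rk∂_2=10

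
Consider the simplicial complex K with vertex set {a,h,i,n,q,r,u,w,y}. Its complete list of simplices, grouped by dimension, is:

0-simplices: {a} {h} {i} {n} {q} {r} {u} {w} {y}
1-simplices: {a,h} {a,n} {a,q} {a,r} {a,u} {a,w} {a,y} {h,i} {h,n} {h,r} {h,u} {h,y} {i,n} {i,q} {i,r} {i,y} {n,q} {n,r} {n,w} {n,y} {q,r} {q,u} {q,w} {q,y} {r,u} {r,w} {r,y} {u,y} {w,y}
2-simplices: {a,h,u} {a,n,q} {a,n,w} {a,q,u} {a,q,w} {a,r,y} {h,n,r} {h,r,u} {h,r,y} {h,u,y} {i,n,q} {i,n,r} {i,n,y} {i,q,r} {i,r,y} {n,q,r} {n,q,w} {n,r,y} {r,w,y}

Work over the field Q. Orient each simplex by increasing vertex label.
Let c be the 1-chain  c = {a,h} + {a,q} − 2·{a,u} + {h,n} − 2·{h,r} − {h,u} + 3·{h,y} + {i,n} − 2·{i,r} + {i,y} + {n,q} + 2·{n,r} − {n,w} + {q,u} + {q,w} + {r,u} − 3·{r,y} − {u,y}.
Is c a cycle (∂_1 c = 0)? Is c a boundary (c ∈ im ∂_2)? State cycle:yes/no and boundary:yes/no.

n_0=9 n_1=29 n_2=19  [Q]
∂1: piv[ah,an,aq,ar,au,aw,ay,hi] rk=8  ker:hn,hr,hu,hy,in,iq,ir,iy,nq,nr,nw,ny,qr,qu,qw,qy,ru,rw,ry,uy,wy
∂2: piv[ahu,anq,anw,aqu,aqw,ary,hnr,hru,hry,huy,inq,inr,iny,iqr,iry,rwy] rk=16  ker:nqr,nqw,nry
∂1c = 0
c vs im∂2: reduces to 0 ⇒ boundary

cycle:yes boundary:yes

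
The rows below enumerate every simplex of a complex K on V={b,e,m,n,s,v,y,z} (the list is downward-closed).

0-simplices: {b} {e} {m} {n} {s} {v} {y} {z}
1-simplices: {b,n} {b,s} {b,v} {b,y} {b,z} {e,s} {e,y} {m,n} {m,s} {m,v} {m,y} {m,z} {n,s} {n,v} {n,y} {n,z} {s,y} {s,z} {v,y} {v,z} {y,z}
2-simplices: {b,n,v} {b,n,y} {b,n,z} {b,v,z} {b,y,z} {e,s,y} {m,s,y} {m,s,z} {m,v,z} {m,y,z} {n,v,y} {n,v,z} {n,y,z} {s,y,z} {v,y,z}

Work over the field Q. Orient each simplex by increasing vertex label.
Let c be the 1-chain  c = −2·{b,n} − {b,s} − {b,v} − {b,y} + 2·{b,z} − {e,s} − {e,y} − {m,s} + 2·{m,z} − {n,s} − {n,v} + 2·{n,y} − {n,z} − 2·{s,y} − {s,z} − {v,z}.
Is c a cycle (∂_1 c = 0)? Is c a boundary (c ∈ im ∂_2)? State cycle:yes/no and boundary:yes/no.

cycle:no boundary:no

n_0=8 n_1=21 n_2=15  [Q]
∂1: piv[bn,bs,bv,by,bz,es,mn] rk=7  ker:ey,ms,mv,my,mz,ns,nv,ny,nz,sy,sz,vy,vz,yz
∂2: piv[bnv,bny,bnz,bvz,byz,esy,msy,msz,mvz,myz,nvy] rk=11  ker:nvz,nyz,syz,vyz
∂1c = 3·{b} + 2·{e} − {m} − {n} − {s} − {v} − 2·{y} + {z}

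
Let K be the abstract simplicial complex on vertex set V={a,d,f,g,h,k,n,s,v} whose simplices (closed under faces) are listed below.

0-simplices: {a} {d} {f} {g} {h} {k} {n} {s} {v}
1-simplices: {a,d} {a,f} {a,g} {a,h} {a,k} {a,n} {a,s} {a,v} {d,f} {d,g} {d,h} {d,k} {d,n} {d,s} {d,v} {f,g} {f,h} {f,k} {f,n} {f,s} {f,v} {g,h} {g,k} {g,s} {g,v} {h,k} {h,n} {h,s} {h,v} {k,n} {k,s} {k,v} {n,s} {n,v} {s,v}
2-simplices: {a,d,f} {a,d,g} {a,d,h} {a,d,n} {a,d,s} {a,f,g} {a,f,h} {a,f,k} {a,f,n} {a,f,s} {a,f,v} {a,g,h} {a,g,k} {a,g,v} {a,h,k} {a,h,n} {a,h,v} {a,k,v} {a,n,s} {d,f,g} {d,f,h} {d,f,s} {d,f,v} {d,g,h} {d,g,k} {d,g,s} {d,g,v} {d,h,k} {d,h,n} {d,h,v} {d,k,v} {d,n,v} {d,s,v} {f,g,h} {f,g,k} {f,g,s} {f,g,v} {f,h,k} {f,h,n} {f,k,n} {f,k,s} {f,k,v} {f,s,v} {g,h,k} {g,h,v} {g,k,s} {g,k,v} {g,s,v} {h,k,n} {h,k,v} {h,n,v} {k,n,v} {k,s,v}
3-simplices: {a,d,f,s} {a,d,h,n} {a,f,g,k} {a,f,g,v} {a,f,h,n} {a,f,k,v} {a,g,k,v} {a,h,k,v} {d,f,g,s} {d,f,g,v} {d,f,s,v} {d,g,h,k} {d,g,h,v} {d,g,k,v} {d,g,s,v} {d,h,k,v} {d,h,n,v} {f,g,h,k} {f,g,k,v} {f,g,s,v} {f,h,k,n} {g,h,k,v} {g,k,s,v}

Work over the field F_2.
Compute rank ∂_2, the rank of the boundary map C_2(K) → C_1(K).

rank∂_2=26

n_0=9 n_1=35 n_2=53 n_3=23  [Z2]
∂1: piv[ad,af,ag,ah,ak,an,as,av] rk=8  ker:df,dg,dh,dk,dn,ds,dv,fg,fh,fk,fn,fs,fv,gh,gk,gs,gv,hk,hn,hs,hv,kn,ks,kv,ns,nv,sv
∂2: piv[adf,adg,adh,adn,ads,afg,afh,afk,afn,afs,afv,agh,agk,agv,ahk,ahn,ahv,akv,ans,dfv,dgk,dgs,dnv,dsv,fkn,fks] rk=26  ker:dfg,dfh,dfs,dgh,dgv,dhk,dhn,dhv,dkv,fgh,fgk,fgs,fgv,fhk,fhn,fkv,fsv,ghk,ghv,gks,gkv,gsv,hkn,hkv,hnv,knv,ksv
∂3: piv[adfs,adhn,afgk,afgv,afhn,afkv,agkv,ahkv,dfgs,dfgv,dfsv,dghk,dghv,dgkv,dgsv,dhkv,dhnv,fghk,fhkn,gksv] rk=20  ker:fgkv,fgsv,ghkv
rk∂_2=26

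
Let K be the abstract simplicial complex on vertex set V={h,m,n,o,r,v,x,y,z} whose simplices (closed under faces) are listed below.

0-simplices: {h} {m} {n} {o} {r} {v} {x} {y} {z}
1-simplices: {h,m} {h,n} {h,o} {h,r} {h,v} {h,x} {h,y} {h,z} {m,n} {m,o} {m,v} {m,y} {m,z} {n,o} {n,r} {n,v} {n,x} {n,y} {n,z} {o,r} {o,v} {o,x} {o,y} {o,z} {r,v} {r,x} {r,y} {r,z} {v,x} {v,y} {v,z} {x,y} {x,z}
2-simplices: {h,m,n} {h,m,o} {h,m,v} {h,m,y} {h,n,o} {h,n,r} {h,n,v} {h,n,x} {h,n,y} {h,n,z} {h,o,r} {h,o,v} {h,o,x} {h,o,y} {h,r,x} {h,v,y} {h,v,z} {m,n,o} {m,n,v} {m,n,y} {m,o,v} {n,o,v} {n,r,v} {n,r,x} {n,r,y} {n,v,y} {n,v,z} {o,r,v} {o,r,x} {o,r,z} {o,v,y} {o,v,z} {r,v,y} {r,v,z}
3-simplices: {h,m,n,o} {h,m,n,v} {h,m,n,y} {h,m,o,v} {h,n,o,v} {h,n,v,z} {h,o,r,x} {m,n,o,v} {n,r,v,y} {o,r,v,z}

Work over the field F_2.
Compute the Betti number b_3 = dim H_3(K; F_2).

b_3=1

n_0=9 n_1=33 n_2=34 n_3=10  [Z2]
∂1: piv[hm,hn,ho,hr,hv,hx,hy,hz] rk=8  ker:mn,mo,mv,my,mz,no,nr,nv,nx,ny,nz,or,ov,ox,oy,oz,rv,rx,ry,rz,vx,vy,vz,xy,xz
∂2: piv[hmn,hmo,hmv,hmy,hno,hnr,hnv,hnx,hny,hnz,hor,hov,hox,hoy,hrx,hvy,hvz,nrv,nry,orz,ovz] rk=21  ker:mno,mnv,mny,mov,nov,nrx,nvy,nvz,orv,orx,ovy,rvy,rvz
∂3: piv[hmno,hmnv,hmny,hmov,hnov,hnvz,horx,nrvy,orvz] rk=9  ker:mnov
b_3=(10−9)−0=1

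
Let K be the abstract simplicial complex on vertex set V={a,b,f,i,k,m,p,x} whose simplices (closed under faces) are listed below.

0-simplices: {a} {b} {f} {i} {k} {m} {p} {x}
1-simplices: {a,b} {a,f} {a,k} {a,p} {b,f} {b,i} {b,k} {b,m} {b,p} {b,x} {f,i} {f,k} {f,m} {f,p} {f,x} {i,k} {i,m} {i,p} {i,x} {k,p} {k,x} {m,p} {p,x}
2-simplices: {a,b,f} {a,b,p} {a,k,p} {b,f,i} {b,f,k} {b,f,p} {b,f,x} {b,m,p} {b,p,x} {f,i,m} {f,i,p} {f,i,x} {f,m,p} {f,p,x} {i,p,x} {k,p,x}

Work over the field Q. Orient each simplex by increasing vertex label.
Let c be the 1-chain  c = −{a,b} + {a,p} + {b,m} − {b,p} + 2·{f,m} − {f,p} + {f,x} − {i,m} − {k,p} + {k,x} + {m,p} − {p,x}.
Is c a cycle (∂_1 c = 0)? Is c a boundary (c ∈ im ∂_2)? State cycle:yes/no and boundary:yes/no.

n_0=8 n_1=23 n_2=16  [Q]
∂1: piv[ab,af,ak,ap,bi,bm,bx] rk=7  ker:bf,bk,bp,fi,fk,fm,fp,fx,ik,im,ip,ix,kp,kx,mp,px
∂2: piv[abf,abp,akp,bfi,bfk,bfp,bfx,bmp,bpx,fim,fip,fix,fmp,kpx] rk=14  ker:fpx,ipx
∂1c = −{b} − 2·{f} + {i} + {m} + {x}

cycle:no boundary:no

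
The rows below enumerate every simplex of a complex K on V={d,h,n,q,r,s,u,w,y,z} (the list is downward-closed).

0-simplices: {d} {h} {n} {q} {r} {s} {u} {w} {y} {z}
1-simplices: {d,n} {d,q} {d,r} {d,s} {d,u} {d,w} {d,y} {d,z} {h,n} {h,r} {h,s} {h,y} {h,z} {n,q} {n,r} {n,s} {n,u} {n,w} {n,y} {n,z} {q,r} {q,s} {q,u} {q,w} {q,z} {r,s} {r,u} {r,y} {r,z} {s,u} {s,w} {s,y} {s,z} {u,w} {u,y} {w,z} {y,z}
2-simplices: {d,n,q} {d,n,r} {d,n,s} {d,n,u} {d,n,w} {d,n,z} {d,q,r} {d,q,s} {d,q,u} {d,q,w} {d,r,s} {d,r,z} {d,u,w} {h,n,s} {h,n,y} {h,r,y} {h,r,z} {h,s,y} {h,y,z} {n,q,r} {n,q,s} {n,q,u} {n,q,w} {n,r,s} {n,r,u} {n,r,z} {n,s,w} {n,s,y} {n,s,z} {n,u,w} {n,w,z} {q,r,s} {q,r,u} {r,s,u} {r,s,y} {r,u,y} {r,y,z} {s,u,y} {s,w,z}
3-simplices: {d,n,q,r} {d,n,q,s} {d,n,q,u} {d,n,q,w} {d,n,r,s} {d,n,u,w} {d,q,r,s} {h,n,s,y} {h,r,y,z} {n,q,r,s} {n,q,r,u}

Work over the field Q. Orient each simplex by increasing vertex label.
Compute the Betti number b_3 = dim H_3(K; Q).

n_0=10 n_1=37 n_2=39 n_3=11  [Q]
∂1: piv[dn,dq,dr,ds,du,dw,dy,dz,hn] rk=9  ker:hr,hs,hy,hz,nq,nr,ns,nu,nw,ny,nz,qr,qs,qu,qw,qz,rs,ru,ry,rz,su,sw,sy,sz,uw,uy,wz,yz
∂2: piv[dnq,dnr,dns,dnu,dnw,dnz,dqr,dqs,dqu,dqw,drs,drz,duw,hns,hny,hry,hrz,hsy,hyz,nru,nsw,nsz,nwz,rsu,rsy,ruy] rk=26  ker:nqr,nqs,nqu,nqw,nrs,nrz,nsy,nuw,qrs,qru,ryz,suy,swz
∂3: piv[dnqr,dnqs,dnqu,dnqw,dnrs,dnuw,dqrs,hnsy,hryz,nqru] rk=10  ker:nqrs
b_3=(11−10)−0=1

b_3=1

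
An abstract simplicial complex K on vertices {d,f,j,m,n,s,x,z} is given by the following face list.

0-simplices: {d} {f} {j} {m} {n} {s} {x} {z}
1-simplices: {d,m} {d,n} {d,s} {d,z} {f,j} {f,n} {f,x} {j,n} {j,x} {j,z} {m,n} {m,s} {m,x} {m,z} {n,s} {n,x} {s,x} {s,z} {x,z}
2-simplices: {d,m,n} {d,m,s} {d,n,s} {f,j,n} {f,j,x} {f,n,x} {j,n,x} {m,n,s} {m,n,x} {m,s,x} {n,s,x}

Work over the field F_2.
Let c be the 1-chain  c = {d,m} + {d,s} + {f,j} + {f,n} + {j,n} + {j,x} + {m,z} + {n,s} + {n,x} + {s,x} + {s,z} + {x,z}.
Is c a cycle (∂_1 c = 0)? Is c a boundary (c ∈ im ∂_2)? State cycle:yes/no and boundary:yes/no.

n_0=8 n_1=19 n_2=11  [Z2]
∂1: piv[dm,dn,ds,dz,fj,fn,fx] rk=7  ker:jn,jx,jz,mn,ms,mx,mz,ns,nx,sx,sz,xz
∂2: piv[dmn,dms,dns,fjn,fjx,fnx,mnx,msx] rk=8  ker:jnx,mns,nsx
∂1c = {j} + {z}

cycle:no boundary:no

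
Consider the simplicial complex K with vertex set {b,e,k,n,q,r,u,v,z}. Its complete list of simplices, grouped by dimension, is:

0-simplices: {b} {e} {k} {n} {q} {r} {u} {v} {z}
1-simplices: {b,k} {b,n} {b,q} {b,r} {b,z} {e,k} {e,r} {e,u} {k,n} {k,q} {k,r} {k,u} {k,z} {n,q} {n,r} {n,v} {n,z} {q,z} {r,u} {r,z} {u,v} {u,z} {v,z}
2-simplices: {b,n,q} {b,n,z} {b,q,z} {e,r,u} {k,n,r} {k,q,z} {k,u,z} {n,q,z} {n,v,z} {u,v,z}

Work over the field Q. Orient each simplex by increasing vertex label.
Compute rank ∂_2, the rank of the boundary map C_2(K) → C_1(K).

n_0=9 n_1=23 n_2=10  [Q]
∂1: piv[bk,bn,bq,br,bz,ek,eu,nv] rk=8  ker:er,kn,kq,kr,ku,kz,nq,nr,nz,qz,ru,rz,uv,uz,vz
∂2: piv[bnq,bnz,bqz,eru,knr,kqz,kuz,nvz,uvz] rk=9  ker:nqz
rk∂_2=9

rank∂_2=9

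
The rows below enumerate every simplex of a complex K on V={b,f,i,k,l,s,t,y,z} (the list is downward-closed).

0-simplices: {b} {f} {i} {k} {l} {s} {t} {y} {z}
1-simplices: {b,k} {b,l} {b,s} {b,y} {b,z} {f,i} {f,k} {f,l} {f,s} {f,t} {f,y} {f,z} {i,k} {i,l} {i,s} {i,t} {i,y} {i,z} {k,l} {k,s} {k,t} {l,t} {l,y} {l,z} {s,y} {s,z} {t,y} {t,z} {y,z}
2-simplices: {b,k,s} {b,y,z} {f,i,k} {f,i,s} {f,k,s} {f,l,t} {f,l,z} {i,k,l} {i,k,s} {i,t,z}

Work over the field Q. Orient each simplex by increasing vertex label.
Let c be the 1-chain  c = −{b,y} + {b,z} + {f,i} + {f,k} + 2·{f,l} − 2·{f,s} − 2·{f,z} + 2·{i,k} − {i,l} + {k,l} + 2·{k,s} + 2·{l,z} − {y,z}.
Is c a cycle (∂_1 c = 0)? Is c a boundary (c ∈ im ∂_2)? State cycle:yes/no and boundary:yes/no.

n_0=9 n_1=29 n_2=10  [Q]
∂1: piv[bk,bl,bs,by,bz,fi,fk,ft] rk=8  ker:fl,fs,fy,fz,ik,il,is,it,iy,iz,kl,ks,kt,lt,ly,lz,sy,sz,ty,tz,yz
∂2: piv[bks,byz,fik,fis,fks,flt,flz,ikl,itz] rk=9  ker:iks
∂1c = 0
c vs im∂2: reduces to 0 ⇒ boundary

cycle:yes boundary:yes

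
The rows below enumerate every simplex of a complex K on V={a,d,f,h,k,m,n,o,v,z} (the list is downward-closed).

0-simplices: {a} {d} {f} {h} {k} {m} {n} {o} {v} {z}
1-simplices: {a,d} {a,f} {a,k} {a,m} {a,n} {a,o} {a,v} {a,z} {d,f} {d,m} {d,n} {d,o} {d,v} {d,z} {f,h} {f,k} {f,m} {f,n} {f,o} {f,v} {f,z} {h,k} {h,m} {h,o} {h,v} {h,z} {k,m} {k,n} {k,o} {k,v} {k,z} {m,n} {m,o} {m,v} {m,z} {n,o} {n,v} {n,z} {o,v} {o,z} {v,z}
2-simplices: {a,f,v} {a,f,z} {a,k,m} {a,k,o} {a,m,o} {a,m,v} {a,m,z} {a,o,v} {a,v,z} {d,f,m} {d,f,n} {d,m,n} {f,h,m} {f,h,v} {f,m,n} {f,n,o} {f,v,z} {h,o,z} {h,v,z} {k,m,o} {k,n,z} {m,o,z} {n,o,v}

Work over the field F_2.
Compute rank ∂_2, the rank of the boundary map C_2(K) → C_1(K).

rank∂_2=20

n_0=10 n_1=41 n_2=23  [Z2]
∂1: piv[ad,af,ak,am,an,ao,av,az,fh] rk=9  ker:df,dm,dn,do,dv,dz,fk,fm,fn,fo,fv,fz,hk,hm,ho,hv,hz,km,kn,ko,kv,kz,mn,mo,mv,mz,no,nv,nz,ov,oz,vz
∂2: piv[afv,afz,akm,ako,amo,amv,amz,aov,avz,dfm,dfn,dmn,fhm,fhv,fno,hoz,hvz,knz,moz,nov] rk=20  ker:fmn,fvz,kmo
rk∂_2=20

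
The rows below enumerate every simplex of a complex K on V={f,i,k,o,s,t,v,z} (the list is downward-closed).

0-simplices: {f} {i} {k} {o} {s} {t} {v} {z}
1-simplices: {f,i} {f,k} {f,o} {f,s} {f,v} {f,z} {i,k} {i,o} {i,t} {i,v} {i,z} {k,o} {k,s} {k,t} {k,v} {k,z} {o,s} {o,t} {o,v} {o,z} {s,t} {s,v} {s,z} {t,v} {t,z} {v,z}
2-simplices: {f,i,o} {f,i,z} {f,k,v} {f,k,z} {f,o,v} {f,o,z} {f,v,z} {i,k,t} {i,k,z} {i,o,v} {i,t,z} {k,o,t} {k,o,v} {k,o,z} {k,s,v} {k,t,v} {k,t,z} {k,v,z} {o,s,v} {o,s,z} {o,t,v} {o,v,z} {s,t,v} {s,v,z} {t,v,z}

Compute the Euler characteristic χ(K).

n_0=8 n_1=26 n_2=25
χ=+8−26+25=7

χ(K)=7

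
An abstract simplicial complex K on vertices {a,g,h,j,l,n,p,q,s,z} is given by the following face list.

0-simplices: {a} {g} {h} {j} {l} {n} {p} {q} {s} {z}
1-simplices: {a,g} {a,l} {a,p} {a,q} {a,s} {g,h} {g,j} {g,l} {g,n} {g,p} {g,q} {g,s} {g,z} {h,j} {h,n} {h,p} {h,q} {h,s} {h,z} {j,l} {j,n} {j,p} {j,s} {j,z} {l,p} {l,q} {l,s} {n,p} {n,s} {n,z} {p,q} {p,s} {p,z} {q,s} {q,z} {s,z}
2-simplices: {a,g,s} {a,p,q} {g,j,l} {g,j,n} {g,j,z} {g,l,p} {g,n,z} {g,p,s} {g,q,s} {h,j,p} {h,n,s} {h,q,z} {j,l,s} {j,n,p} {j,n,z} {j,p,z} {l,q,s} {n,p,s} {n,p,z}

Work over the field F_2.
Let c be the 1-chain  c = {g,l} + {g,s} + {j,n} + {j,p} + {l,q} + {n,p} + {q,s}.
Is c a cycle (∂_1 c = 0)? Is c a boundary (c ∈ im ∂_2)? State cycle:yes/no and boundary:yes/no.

n_0=10 n_1=36 n_2=19  [Z2]
∂1: piv[ag,al,ap,aq,as,gh,gj,gn,gz] rk=9  ker:gl,gp,gq,gs,hj,hn,hp,hq,hs,hz,jl,jn,jp,js,jz,lp,lq,ls,np,ns,nz,pq,ps,pz,qs,qz,sz
∂2: piv[ags,apq,gjl,gjn,gjz,glp,gnz,gps,gqs,hjp,hns,hqz,jls,jnp,jpz,lqs,nps] rk=17  ker:jnz,npz
∂1c = 0
c vs im∂2: residual ≠ 0 ⇒ not boundary

cycle:yes boundary:no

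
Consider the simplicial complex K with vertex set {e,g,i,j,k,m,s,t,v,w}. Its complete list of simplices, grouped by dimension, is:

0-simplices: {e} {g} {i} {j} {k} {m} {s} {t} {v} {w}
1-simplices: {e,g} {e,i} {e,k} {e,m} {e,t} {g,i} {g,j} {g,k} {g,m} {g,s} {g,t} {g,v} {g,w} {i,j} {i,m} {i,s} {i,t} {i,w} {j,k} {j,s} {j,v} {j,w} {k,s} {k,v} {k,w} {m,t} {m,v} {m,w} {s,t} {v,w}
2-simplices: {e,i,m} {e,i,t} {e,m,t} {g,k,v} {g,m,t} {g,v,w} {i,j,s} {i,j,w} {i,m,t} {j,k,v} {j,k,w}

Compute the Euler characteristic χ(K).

n_0=10 n_1=30 n_2=11
χ=+10−30+11=-9

χ(K)=-9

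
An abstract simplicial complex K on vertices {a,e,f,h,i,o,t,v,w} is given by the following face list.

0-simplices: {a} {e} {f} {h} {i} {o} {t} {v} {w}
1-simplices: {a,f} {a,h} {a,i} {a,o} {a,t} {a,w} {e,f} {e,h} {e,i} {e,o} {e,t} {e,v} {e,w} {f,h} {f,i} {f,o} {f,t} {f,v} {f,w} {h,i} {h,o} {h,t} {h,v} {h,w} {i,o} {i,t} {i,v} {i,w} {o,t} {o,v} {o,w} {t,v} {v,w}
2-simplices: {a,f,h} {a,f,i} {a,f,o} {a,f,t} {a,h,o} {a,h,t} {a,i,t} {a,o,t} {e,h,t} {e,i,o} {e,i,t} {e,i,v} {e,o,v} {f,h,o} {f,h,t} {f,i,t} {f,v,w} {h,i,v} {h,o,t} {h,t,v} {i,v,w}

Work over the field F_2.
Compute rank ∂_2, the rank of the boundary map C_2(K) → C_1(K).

rank∂_2=17

n_0=9 n_1=33 n_2=21  [Z2]
∂1: piv[af,ah,ai,ao,at,aw,ef,ev] rk=8  ker:eh,ei,eo,et,ew,fh,fi,fo,ft,fv,fw,hi,ho,ht,hv,hw,io,it,iv,iw,ot,ov,ow,tv,vw
∂2: piv[afh,afi,afo,aft,aho,aht,ait,aot,eht,eio,eit,eiv,eov,fvw,hiv,htv,ivw] rk=17  ker:fho,fht,fit,hot
rk∂_2=17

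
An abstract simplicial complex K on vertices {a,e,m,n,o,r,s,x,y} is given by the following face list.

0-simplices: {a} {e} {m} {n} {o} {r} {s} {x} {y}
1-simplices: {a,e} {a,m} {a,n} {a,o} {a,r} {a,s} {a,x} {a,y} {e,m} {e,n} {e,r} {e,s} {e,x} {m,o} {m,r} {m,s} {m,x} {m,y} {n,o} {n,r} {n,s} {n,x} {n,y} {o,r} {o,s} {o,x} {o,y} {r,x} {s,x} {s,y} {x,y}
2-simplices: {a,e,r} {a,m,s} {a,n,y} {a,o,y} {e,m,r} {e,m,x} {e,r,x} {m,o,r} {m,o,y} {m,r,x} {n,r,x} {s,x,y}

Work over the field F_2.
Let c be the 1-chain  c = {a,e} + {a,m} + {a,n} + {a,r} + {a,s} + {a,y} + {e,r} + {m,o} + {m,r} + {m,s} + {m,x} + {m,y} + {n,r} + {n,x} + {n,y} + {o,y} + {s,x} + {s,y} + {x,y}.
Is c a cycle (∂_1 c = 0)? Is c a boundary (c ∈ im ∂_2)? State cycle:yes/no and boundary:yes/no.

cycle:yes boundary:yes

n_0=9 n_1=31 n_2=12  [Z2]
∂1: piv[ae,am,an,ao,ar,as,ax,ay] rk=8  ker:em,en,er,es,ex,mo,mr,ms,mx,my,no,nr,ns,nx,ny,or,os,ox,oy,rx,sx,sy,xy
∂2: piv[aer,ams,any,aoy,emr,emx,erx,mor,moy,nrx,sxy] rk=11  ker:mrx
∂1c = 0
c vs im∂2: reduces to 0 ⇒ boundary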